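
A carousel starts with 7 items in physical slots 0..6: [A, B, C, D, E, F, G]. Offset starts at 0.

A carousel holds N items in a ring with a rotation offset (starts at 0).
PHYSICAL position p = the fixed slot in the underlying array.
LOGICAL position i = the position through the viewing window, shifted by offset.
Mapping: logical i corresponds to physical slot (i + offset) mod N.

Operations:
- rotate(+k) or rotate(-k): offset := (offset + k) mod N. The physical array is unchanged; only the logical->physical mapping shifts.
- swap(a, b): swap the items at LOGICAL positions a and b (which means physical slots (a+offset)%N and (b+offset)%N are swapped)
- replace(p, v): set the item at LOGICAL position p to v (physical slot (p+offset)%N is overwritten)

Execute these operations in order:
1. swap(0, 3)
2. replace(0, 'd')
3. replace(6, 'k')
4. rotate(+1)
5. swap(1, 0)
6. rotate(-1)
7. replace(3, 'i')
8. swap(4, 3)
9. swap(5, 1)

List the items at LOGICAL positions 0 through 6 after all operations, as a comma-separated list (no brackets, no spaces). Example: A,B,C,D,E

Answer: d,F,B,E,i,C,k

Derivation:
After op 1 (swap(0, 3)): offset=0, physical=[D,B,C,A,E,F,G], logical=[D,B,C,A,E,F,G]
After op 2 (replace(0, 'd')): offset=0, physical=[d,B,C,A,E,F,G], logical=[d,B,C,A,E,F,G]
After op 3 (replace(6, 'k')): offset=0, physical=[d,B,C,A,E,F,k], logical=[d,B,C,A,E,F,k]
After op 4 (rotate(+1)): offset=1, physical=[d,B,C,A,E,F,k], logical=[B,C,A,E,F,k,d]
After op 5 (swap(1, 0)): offset=1, physical=[d,C,B,A,E,F,k], logical=[C,B,A,E,F,k,d]
After op 6 (rotate(-1)): offset=0, physical=[d,C,B,A,E,F,k], logical=[d,C,B,A,E,F,k]
After op 7 (replace(3, 'i')): offset=0, physical=[d,C,B,i,E,F,k], logical=[d,C,B,i,E,F,k]
After op 8 (swap(4, 3)): offset=0, physical=[d,C,B,E,i,F,k], logical=[d,C,B,E,i,F,k]
After op 9 (swap(5, 1)): offset=0, physical=[d,F,B,E,i,C,k], logical=[d,F,B,E,i,C,k]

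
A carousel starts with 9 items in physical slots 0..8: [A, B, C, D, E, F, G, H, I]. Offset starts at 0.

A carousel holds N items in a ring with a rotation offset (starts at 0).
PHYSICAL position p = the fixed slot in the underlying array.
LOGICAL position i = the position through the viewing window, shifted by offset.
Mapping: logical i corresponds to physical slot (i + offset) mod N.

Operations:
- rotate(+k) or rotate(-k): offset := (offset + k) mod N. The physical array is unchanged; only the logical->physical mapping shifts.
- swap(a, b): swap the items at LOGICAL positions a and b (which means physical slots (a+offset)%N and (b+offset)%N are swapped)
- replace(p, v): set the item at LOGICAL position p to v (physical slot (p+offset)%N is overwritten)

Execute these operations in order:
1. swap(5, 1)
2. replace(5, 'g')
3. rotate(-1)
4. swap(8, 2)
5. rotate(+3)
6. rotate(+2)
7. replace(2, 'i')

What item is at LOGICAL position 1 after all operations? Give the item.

Answer: g

Derivation:
After op 1 (swap(5, 1)): offset=0, physical=[A,F,C,D,E,B,G,H,I], logical=[A,F,C,D,E,B,G,H,I]
After op 2 (replace(5, 'g')): offset=0, physical=[A,F,C,D,E,g,G,H,I], logical=[A,F,C,D,E,g,G,H,I]
After op 3 (rotate(-1)): offset=8, physical=[A,F,C,D,E,g,G,H,I], logical=[I,A,F,C,D,E,g,G,H]
After op 4 (swap(8, 2)): offset=8, physical=[A,H,C,D,E,g,G,F,I], logical=[I,A,H,C,D,E,g,G,F]
After op 5 (rotate(+3)): offset=2, physical=[A,H,C,D,E,g,G,F,I], logical=[C,D,E,g,G,F,I,A,H]
After op 6 (rotate(+2)): offset=4, physical=[A,H,C,D,E,g,G,F,I], logical=[E,g,G,F,I,A,H,C,D]
After op 7 (replace(2, 'i')): offset=4, physical=[A,H,C,D,E,g,i,F,I], logical=[E,g,i,F,I,A,H,C,D]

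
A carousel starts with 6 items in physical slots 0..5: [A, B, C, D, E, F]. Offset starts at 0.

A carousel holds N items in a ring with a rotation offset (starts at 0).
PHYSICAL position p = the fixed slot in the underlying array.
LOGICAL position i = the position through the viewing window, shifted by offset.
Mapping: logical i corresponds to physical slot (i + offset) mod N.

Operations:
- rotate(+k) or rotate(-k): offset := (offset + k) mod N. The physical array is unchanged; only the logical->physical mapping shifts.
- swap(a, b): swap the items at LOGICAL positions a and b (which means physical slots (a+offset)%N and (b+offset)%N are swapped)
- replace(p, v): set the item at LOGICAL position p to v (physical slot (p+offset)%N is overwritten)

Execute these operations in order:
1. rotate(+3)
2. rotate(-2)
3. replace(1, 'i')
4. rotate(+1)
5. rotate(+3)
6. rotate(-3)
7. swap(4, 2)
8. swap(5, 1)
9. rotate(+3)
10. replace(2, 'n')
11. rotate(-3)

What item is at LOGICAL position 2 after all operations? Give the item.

Answer: A

Derivation:
After op 1 (rotate(+3)): offset=3, physical=[A,B,C,D,E,F], logical=[D,E,F,A,B,C]
After op 2 (rotate(-2)): offset=1, physical=[A,B,C,D,E,F], logical=[B,C,D,E,F,A]
After op 3 (replace(1, 'i')): offset=1, physical=[A,B,i,D,E,F], logical=[B,i,D,E,F,A]
After op 4 (rotate(+1)): offset=2, physical=[A,B,i,D,E,F], logical=[i,D,E,F,A,B]
After op 5 (rotate(+3)): offset=5, physical=[A,B,i,D,E,F], logical=[F,A,B,i,D,E]
After op 6 (rotate(-3)): offset=2, physical=[A,B,i,D,E,F], logical=[i,D,E,F,A,B]
After op 7 (swap(4, 2)): offset=2, physical=[E,B,i,D,A,F], logical=[i,D,A,F,E,B]
After op 8 (swap(5, 1)): offset=2, physical=[E,D,i,B,A,F], logical=[i,B,A,F,E,D]
After op 9 (rotate(+3)): offset=5, physical=[E,D,i,B,A,F], logical=[F,E,D,i,B,A]
After op 10 (replace(2, 'n')): offset=5, physical=[E,n,i,B,A,F], logical=[F,E,n,i,B,A]
After op 11 (rotate(-3)): offset=2, physical=[E,n,i,B,A,F], logical=[i,B,A,F,E,n]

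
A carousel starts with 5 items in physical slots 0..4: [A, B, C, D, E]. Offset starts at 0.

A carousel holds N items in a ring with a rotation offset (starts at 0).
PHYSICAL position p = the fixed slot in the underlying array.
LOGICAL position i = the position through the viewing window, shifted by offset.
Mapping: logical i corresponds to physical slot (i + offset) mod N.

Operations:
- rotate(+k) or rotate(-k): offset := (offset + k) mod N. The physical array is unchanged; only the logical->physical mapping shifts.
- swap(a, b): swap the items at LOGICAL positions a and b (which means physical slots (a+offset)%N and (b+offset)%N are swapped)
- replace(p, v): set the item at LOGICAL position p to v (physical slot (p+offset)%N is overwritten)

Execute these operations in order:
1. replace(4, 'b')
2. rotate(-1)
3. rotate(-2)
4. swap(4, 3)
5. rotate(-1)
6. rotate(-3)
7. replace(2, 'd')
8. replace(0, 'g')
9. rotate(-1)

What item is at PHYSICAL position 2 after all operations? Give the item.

Answer: C

Derivation:
After op 1 (replace(4, 'b')): offset=0, physical=[A,B,C,D,b], logical=[A,B,C,D,b]
After op 2 (rotate(-1)): offset=4, physical=[A,B,C,D,b], logical=[b,A,B,C,D]
After op 3 (rotate(-2)): offset=2, physical=[A,B,C,D,b], logical=[C,D,b,A,B]
After op 4 (swap(4, 3)): offset=2, physical=[B,A,C,D,b], logical=[C,D,b,B,A]
After op 5 (rotate(-1)): offset=1, physical=[B,A,C,D,b], logical=[A,C,D,b,B]
After op 6 (rotate(-3)): offset=3, physical=[B,A,C,D,b], logical=[D,b,B,A,C]
After op 7 (replace(2, 'd')): offset=3, physical=[d,A,C,D,b], logical=[D,b,d,A,C]
After op 8 (replace(0, 'g')): offset=3, physical=[d,A,C,g,b], logical=[g,b,d,A,C]
After op 9 (rotate(-1)): offset=2, physical=[d,A,C,g,b], logical=[C,g,b,d,A]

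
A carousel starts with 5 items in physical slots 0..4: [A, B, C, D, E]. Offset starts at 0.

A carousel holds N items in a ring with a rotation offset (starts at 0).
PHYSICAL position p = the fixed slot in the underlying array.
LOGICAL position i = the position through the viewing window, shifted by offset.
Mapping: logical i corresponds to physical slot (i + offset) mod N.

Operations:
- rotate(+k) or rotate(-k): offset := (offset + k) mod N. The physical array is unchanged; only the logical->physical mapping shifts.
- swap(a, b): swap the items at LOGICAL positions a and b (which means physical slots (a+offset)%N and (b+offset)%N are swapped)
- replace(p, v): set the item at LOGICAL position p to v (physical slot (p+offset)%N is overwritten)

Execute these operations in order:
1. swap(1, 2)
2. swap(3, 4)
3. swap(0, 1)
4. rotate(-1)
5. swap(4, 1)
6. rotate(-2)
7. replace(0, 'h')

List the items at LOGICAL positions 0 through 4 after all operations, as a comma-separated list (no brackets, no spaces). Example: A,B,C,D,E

Answer: h,C,D,E,A

Derivation:
After op 1 (swap(1, 2)): offset=0, physical=[A,C,B,D,E], logical=[A,C,B,D,E]
After op 2 (swap(3, 4)): offset=0, physical=[A,C,B,E,D], logical=[A,C,B,E,D]
After op 3 (swap(0, 1)): offset=0, physical=[C,A,B,E,D], logical=[C,A,B,E,D]
After op 4 (rotate(-1)): offset=4, physical=[C,A,B,E,D], logical=[D,C,A,B,E]
After op 5 (swap(4, 1)): offset=4, physical=[E,A,B,C,D], logical=[D,E,A,B,C]
After op 6 (rotate(-2)): offset=2, physical=[E,A,B,C,D], logical=[B,C,D,E,A]
After op 7 (replace(0, 'h')): offset=2, physical=[E,A,h,C,D], logical=[h,C,D,E,A]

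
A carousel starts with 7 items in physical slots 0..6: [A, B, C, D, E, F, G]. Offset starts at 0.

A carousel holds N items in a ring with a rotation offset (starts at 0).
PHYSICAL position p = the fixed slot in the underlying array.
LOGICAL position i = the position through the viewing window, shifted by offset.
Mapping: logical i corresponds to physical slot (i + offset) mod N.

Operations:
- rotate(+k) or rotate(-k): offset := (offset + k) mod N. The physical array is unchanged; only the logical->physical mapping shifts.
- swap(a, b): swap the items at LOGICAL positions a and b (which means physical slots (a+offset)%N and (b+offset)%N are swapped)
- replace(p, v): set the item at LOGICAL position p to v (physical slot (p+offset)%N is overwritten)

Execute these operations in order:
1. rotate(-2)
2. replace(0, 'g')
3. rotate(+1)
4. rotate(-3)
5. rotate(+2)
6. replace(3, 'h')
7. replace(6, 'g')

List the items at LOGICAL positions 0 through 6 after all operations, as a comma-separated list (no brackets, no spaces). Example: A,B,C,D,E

Answer: g,G,A,h,C,D,g

Derivation:
After op 1 (rotate(-2)): offset=5, physical=[A,B,C,D,E,F,G], logical=[F,G,A,B,C,D,E]
After op 2 (replace(0, 'g')): offset=5, physical=[A,B,C,D,E,g,G], logical=[g,G,A,B,C,D,E]
After op 3 (rotate(+1)): offset=6, physical=[A,B,C,D,E,g,G], logical=[G,A,B,C,D,E,g]
After op 4 (rotate(-3)): offset=3, physical=[A,B,C,D,E,g,G], logical=[D,E,g,G,A,B,C]
After op 5 (rotate(+2)): offset=5, physical=[A,B,C,D,E,g,G], logical=[g,G,A,B,C,D,E]
After op 6 (replace(3, 'h')): offset=5, physical=[A,h,C,D,E,g,G], logical=[g,G,A,h,C,D,E]
After op 7 (replace(6, 'g')): offset=5, physical=[A,h,C,D,g,g,G], logical=[g,G,A,h,C,D,g]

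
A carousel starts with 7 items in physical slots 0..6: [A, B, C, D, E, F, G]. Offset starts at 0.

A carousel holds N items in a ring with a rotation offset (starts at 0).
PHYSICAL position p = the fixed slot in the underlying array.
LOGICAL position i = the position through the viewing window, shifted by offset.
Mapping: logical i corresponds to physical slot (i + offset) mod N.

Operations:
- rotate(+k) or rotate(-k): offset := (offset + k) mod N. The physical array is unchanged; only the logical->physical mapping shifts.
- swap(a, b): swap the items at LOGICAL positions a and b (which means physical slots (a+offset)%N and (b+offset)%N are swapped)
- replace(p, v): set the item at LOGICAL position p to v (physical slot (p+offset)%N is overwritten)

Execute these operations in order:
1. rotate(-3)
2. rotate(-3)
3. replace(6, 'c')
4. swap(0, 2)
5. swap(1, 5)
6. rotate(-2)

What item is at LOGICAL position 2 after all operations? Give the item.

Answer: D

Derivation:
After op 1 (rotate(-3)): offset=4, physical=[A,B,C,D,E,F,G], logical=[E,F,G,A,B,C,D]
After op 2 (rotate(-3)): offset=1, physical=[A,B,C,D,E,F,G], logical=[B,C,D,E,F,G,A]
After op 3 (replace(6, 'c')): offset=1, physical=[c,B,C,D,E,F,G], logical=[B,C,D,E,F,G,c]
After op 4 (swap(0, 2)): offset=1, physical=[c,D,C,B,E,F,G], logical=[D,C,B,E,F,G,c]
After op 5 (swap(1, 5)): offset=1, physical=[c,D,G,B,E,F,C], logical=[D,G,B,E,F,C,c]
After op 6 (rotate(-2)): offset=6, physical=[c,D,G,B,E,F,C], logical=[C,c,D,G,B,E,F]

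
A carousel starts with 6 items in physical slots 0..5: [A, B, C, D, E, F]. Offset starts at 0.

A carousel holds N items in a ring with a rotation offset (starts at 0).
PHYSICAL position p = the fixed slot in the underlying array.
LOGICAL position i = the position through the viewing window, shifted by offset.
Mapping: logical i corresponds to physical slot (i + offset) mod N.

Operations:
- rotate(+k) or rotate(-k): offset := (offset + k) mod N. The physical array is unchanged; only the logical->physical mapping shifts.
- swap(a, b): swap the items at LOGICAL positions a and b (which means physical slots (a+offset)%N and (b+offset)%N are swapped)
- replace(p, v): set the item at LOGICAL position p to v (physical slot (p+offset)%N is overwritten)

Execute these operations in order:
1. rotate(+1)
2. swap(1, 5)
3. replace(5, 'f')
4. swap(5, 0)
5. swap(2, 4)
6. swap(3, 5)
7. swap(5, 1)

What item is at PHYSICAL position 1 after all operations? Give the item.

After op 1 (rotate(+1)): offset=1, physical=[A,B,C,D,E,F], logical=[B,C,D,E,F,A]
After op 2 (swap(1, 5)): offset=1, physical=[C,B,A,D,E,F], logical=[B,A,D,E,F,C]
After op 3 (replace(5, 'f')): offset=1, physical=[f,B,A,D,E,F], logical=[B,A,D,E,F,f]
After op 4 (swap(5, 0)): offset=1, physical=[B,f,A,D,E,F], logical=[f,A,D,E,F,B]
After op 5 (swap(2, 4)): offset=1, physical=[B,f,A,F,E,D], logical=[f,A,F,E,D,B]
After op 6 (swap(3, 5)): offset=1, physical=[E,f,A,F,B,D], logical=[f,A,F,B,D,E]
After op 7 (swap(5, 1)): offset=1, physical=[A,f,E,F,B,D], logical=[f,E,F,B,D,A]

Answer: f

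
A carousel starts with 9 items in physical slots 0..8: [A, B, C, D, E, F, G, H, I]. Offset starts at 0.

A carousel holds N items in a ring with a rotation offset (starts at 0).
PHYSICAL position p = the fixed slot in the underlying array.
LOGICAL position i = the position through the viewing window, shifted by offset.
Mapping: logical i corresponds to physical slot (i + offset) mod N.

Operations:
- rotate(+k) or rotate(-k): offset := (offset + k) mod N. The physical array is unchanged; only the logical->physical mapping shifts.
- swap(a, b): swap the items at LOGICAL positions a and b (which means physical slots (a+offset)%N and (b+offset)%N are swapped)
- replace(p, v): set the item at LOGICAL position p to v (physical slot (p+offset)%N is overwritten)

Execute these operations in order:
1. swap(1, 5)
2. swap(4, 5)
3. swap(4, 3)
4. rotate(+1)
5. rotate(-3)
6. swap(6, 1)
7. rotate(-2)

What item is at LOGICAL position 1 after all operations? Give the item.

After op 1 (swap(1, 5)): offset=0, physical=[A,F,C,D,E,B,G,H,I], logical=[A,F,C,D,E,B,G,H,I]
After op 2 (swap(4, 5)): offset=0, physical=[A,F,C,D,B,E,G,H,I], logical=[A,F,C,D,B,E,G,H,I]
After op 3 (swap(4, 3)): offset=0, physical=[A,F,C,B,D,E,G,H,I], logical=[A,F,C,B,D,E,G,H,I]
After op 4 (rotate(+1)): offset=1, physical=[A,F,C,B,D,E,G,H,I], logical=[F,C,B,D,E,G,H,I,A]
After op 5 (rotate(-3)): offset=7, physical=[A,F,C,B,D,E,G,H,I], logical=[H,I,A,F,C,B,D,E,G]
After op 6 (swap(6, 1)): offset=7, physical=[A,F,C,B,I,E,G,H,D], logical=[H,D,A,F,C,B,I,E,G]
After op 7 (rotate(-2)): offset=5, physical=[A,F,C,B,I,E,G,H,D], logical=[E,G,H,D,A,F,C,B,I]

Answer: G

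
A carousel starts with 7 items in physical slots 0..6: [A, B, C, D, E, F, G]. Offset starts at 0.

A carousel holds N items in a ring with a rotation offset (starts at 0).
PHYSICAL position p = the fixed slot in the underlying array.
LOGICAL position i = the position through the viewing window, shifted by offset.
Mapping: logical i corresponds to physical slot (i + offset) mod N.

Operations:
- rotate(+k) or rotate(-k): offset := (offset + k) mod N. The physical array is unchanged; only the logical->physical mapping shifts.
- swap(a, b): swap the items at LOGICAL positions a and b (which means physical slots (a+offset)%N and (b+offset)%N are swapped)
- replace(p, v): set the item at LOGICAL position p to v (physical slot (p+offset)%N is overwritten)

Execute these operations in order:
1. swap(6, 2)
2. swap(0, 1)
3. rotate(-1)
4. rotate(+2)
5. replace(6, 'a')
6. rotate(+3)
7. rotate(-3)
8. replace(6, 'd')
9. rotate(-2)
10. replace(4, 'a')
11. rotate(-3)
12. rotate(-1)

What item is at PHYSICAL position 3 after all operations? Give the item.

Answer: a

Derivation:
After op 1 (swap(6, 2)): offset=0, physical=[A,B,G,D,E,F,C], logical=[A,B,G,D,E,F,C]
After op 2 (swap(0, 1)): offset=0, physical=[B,A,G,D,E,F,C], logical=[B,A,G,D,E,F,C]
After op 3 (rotate(-1)): offset=6, physical=[B,A,G,D,E,F,C], logical=[C,B,A,G,D,E,F]
After op 4 (rotate(+2)): offset=1, physical=[B,A,G,D,E,F,C], logical=[A,G,D,E,F,C,B]
After op 5 (replace(6, 'a')): offset=1, physical=[a,A,G,D,E,F,C], logical=[A,G,D,E,F,C,a]
After op 6 (rotate(+3)): offset=4, physical=[a,A,G,D,E,F,C], logical=[E,F,C,a,A,G,D]
After op 7 (rotate(-3)): offset=1, physical=[a,A,G,D,E,F,C], logical=[A,G,D,E,F,C,a]
After op 8 (replace(6, 'd')): offset=1, physical=[d,A,G,D,E,F,C], logical=[A,G,D,E,F,C,d]
After op 9 (rotate(-2)): offset=6, physical=[d,A,G,D,E,F,C], logical=[C,d,A,G,D,E,F]
After op 10 (replace(4, 'a')): offset=6, physical=[d,A,G,a,E,F,C], logical=[C,d,A,G,a,E,F]
After op 11 (rotate(-3)): offset=3, physical=[d,A,G,a,E,F,C], logical=[a,E,F,C,d,A,G]
After op 12 (rotate(-1)): offset=2, physical=[d,A,G,a,E,F,C], logical=[G,a,E,F,C,d,A]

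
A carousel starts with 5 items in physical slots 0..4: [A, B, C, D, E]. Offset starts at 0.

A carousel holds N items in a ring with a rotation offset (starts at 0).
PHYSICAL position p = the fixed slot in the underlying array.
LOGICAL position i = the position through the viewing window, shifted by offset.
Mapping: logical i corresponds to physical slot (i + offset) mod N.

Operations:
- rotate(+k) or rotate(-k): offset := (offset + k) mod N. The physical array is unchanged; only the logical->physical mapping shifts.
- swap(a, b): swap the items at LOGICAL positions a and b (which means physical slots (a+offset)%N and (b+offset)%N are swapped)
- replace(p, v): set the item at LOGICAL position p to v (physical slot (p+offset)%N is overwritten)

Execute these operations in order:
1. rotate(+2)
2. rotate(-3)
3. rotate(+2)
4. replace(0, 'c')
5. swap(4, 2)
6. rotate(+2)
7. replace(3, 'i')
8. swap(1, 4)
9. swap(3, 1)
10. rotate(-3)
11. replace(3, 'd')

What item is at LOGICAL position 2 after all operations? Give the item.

After op 1 (rotate(+2)): offset=2, physical=[A,B,C,D,E], logical=[C,D,E,A,B]
After op 2 (rotate(-3)): offset=4, physical=[A,B,C,D,E], logical=[E,A,B,C,D]
After op 3 (rotate(+2)): offset=1, physical=[A,B,C,D,E], logical=[B,C,D,E,A]
After op 4 (replace(0, 'c')): offset=1, physical=[A,c,C,D,E], logical=[c,C,D,E,A]
After op 5 (swap(4, 2)): offset=1, physical=[D,c,C,A,E], logical=[c,C,A,E,D]
After op 6 (rotate(+2)): offset=3, physical=[D,c,C,A,E], logical=[A,E,D,c,C]
After op 7 (replace(3, 'i')): offset=3, physical=[D,i,C,A,E], logical=[A,E,D,i,C]
After op 8 (swap(1, 4)): offset=3, physical=[D,i,E,A,C], logical=[A,C,D,i,E]
After op 9 (swap(3, 1)): offset=3, physical=[D,C,E,A,i], logical=[A,i,D,C,E]
After op 10 (rotate(-3)): offset=0, physical=[D,C,E,A,i], logical=[D,C,E,A,i]
After op 11 (replace(3, 'd')): offset=0, physical=[D,C,E,d,i], logical=[D,C,E,d,i]

Answer: E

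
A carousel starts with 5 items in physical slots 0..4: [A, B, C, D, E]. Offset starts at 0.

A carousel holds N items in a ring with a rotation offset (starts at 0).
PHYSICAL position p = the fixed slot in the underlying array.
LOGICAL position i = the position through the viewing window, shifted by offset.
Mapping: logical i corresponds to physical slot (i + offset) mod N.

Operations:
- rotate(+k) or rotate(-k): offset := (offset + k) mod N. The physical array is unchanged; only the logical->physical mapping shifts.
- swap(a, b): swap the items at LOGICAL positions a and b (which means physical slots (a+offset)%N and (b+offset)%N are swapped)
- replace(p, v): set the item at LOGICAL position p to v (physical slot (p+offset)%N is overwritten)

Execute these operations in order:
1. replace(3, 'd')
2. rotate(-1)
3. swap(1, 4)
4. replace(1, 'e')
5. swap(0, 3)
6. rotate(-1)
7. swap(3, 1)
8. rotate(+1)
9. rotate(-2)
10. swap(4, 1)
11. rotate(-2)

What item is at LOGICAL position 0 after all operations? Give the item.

After op 1 (replace(3, 'd')): offset=0, physical=[A,B,C,d,E], logical=[A,B,C,d,E]
After op 2 (rotate(-1)): offset=4, physical=[A,B,C,d,E], logical=[E,A,B,C,d]
After op 3 (swap(1, 4)): offset=4, physical=[d,B,C,A,E], logical=[E,d,B,C,A]
After op 4 (replace(1, 'e')): offset=4, physical=[e,B,C,A,E], logical=[E,e,B,C,A]
After op 5 (swap(0, 3)): offset=4, physical=[e,B,E,A,C], logical=[C,e,B,E,A]
After op 6 (rotate(-1)): offset=3, physical=[e,B,E,A,C], logical=[A,C,e,B,E]
After op 7 (swap(3, 1)): offset=3, physical=[e,C,E,A,B], logical=[A,B,e,C,E]
After op 8 (rotate(+1)): offset=4, physical=[e,C,E,A,B], logical=[B,e,C,E,A]
After op 9 (rotate(-2)): offset=2, physical=[e,C,E,A,B], logical=[E,A,B,e,C]
After op 10 (swap(4, 1)): offset=2, physical=[e,A,E,C,B], logical=[E,C,B,e,A]
After op 11 (rotate(-2)): offset=0, physical=[e,A,E,C,B], logical=[e,A,E,C,B]

Answer: e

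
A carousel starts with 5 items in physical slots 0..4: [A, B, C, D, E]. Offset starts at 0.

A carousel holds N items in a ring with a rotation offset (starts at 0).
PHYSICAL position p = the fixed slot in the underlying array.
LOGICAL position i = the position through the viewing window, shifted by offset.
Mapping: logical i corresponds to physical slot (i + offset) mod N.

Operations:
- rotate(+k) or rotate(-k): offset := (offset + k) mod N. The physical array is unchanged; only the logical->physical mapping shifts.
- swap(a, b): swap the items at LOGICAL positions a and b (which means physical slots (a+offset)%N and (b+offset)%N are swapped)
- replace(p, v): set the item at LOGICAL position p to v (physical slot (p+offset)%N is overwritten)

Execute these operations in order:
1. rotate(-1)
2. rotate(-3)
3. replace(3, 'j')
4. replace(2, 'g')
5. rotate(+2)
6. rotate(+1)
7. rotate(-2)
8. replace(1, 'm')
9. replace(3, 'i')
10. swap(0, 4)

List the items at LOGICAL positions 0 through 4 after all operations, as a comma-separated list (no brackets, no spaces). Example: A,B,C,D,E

After op 1 (rotate(-1)): offset=4, physical=[A,B,C,D,E], logical=[E,A,B,C,D]
After op 2 (rotate(-3)): offset=1, physical=[A,B,C,D,E], logical=[B,C,D,E,A]
After op 3 (replace(3, 'j')): offset=1, physical=[A,B,C,D,j], logical=[B,C,D,j,A]
After op 4 (replace(2, 'g')): offset=1, physical=[A,B,C,g,j], logical=[B,C,g,j,A]
After op 5 (rotate(+2)): offset=3, physical=[A,B,C,g,j], logical=[g,j,A,B,C]
After op 6 (rotate(+1)): offset=4, physical=[A,B,C,g,j], logical=[j,A,B,C,g]
After op 7 (rotate(-2)): offset=2, physical=[A,B,C,g,j], logical=[C,g,j,A,B]
After op 8 (replace(1, 'm')): offset=2, physical=[A,B,C,m,j], logical=[C,m,j,A,B]
After op 9 (replace(3, 'i')): offset=2, physical=[i,B,C,m,j], logical=[C,m,j,i,B]
After op 10 (swap(0, 4)): offset=2, physical=[i,C,B,m,j], logical=[B,m,j,i,C]

Answer: B,m,j,i,C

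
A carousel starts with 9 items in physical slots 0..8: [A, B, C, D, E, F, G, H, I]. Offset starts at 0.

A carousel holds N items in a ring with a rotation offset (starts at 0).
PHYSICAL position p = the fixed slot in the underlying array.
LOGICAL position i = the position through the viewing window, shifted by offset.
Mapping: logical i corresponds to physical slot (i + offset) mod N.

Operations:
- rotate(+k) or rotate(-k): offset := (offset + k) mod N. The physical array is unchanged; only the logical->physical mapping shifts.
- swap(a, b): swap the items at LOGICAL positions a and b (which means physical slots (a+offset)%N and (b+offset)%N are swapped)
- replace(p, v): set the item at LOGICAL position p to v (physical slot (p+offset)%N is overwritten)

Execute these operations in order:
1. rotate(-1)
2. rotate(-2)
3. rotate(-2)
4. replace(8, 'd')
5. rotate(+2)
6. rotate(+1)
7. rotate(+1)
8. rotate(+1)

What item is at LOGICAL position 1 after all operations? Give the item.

After op 1 (rotate(-1)): offset=8, physical=[A,B,C,D,E,F,G,H,I], logical=[I,A,B,C,D,E,F,G,H]
After op 2 (rotate(-2)): offset=6, physical=[A,B,C,D,E,F,G,H,I], logical=[G,H,I,A,B,C,D,E,F]
After op 3 (rotate(-2)): offset=4, physical=[A,B,C,D,E,F,G,H,I], logical=[E,F,G,H,I,A,B,C,D]
After op 4 (replace(8, 'd')): offset=4, physical=[A,B,C,d,E,F,G,H,I], logical=[E,F,G,H,I,A,B,C,d]
After op 5 (rotate(+2)): offset=6, physical=[A,B,C,d,E,F,G,H,I], logical=[G,H,I,A,B,C,d,E,F]
After op 6 (rotate(+1)): offset=7, physical=[A,B,C,d,E,F,G,H,I], logical=[H,I,A,B,C,d,E,F,G]
After op 7 (rotate(+1)): offset=8, physical=[A,B,C,d,E,F,G,H,I], logical=[I,A,B,C,d,E,F,G,H]
After op 8 (rotate(+1)): offset=0, physical=[A,B,C,d,E,F,G,H,I], logical=[A,B,C,d,E,F,G,H,I]

Answer: B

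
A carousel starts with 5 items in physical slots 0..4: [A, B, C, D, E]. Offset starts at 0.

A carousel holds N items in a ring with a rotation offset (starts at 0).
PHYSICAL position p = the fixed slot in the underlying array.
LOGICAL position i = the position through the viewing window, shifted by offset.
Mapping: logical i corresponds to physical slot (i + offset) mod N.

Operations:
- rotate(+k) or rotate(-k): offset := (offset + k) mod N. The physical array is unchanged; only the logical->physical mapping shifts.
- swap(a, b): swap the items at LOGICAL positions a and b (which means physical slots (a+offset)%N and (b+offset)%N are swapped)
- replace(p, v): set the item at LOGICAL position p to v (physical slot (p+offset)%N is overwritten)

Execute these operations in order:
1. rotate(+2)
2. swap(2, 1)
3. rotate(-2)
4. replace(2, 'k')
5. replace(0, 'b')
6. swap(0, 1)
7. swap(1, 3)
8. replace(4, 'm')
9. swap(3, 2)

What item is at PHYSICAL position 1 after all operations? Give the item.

After op 1 (rotate(+2)): offset=2, physical=[A,B,C,D,E], logical=[C,D,E,A,B]
After op 2 (swap(2, 1)): offset=2, physical=[A,B,C,E,D], logical=[C,E,D,A,B]
After op 3 (rotate(-2)): offset=0, physical=[A,B,C,E,D], logical=[A,B,C,E,D]
After op 4 (replace(2, 'k')): offset=0, physical=[A,B,k,E,D], logical=[A,B,k,E,D]
After op 5 (replace(0, 'b')): offset=0, physical=[b,B,k,E,D], logical=[b,B,k,E,D]
After op 6 (swap(0, 1)): offset=0, physical=[B,b,k,E,D], logical=[B,b,k,E,D]
After op 7 (swap(1, 3)): offset=0, physical=[B,E,k,b,D], logical=[B,E,k,b,D]
After op 8 (replace(4, 'm')): offset=0, physical=[B,E,k,b,m], logical=[B,E,k,b,m]
After op 9 (swap(3, 2)): offset=0, physical=[B,E,b,k,m], logical=[B,E,b,k,m]

Answer: E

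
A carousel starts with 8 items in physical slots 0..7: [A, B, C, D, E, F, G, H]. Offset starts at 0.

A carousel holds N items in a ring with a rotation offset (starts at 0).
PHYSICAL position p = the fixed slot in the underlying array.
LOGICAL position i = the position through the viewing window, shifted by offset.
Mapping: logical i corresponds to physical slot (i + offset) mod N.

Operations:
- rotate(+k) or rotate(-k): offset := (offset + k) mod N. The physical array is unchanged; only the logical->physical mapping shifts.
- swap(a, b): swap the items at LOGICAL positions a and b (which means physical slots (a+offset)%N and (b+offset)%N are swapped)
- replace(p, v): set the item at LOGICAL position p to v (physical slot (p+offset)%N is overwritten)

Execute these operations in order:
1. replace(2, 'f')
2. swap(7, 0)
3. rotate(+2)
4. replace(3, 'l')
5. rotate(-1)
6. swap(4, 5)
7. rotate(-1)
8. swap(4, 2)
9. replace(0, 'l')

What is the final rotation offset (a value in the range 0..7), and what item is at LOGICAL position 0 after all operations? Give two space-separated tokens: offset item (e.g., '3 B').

After op 1 (replace(2, 'f')): offset=0, physical=[A,B,f,D,E,F,G,H], logical=[A,B,f,D,E,F,G,H]
After op 2 (swap(7, 0)): offset=0, physical=[H,B,f,D,E,F,G,A], logical=[H,B,f,D,E,F,G,A]
After op 3 (rotate(+2)): offset=2, physical=[H,B,f,D,E,F,G,A], logical=[f,D,E,F,G,A,H,B]
After op 4 (replace(3, 'l')): offset=2, physical=[H,B,f,D,E,l,G,A], logical=[f,D,E,l,G,A,H,B]
After op 5 (rotate(-1)): offset=1, physical=[H,B,f,D,E,l,G,A], logical=[B,f,D,E,l,G,A,H]
After op 6 (swap(4, 5)): offset=1, physical=[H,B,f,D,E,G,l,A], logical=[B,f,D,E,G,l,A,H]
After op 7 (rotate(-1)): offset=0, physical=[H,B,f,D,E,G,l,A], logical=[H,B,f,D,E,G,l,A]
After op 8 (swap(4, 2)): offset=0, physical=[H,B,E,D,f,G,l,A], logical=[H,B,E,D,f,G,l,A]
After op 9 (replace(0, 'l')): offset=0, physical=[l,B,E,D,f,G,l,A], logical=[l,B,E,D,f,G,l,A]

Answer: 0 l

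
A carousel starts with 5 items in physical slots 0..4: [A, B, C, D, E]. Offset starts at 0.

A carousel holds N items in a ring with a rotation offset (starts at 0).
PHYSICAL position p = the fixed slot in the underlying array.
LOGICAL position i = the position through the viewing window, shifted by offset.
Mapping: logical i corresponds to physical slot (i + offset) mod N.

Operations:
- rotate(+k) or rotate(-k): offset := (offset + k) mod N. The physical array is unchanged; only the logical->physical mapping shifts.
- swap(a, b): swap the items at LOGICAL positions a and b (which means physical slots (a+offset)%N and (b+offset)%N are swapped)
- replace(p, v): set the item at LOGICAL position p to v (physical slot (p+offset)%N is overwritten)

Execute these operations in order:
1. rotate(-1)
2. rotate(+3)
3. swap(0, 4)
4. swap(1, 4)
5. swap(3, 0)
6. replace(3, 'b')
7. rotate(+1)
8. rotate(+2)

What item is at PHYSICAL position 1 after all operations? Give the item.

Answer: D

Derivation:
After op 1 (rotate(-1)): offset=4, physical=[A,B,C,D,E], logical=[E,A,B,C,D]
After op 2 (rotate(+3)): offset=2, physical=[A,B,C,D,E], logical=[C,D,E,A,B]
After op 3 (swap(0, 4)): offset=2, physical=[A,C,B,D,E], logical=[B,D,E,A,C]
After op 4 (swap(1, 4)): offset=2, physical=[A,D,B,C,E], logical=[B,C,E,A,D]
After op 5 (swap(3, 0)): offset=2, physical=[B,D,A,C,E], logical=[A,C,E,B,D]
After op 6 (replace(3, 'b')): offset=2, physical=[b,D,A,C,E], logical=[A,C,E,b,D]
After op 7 (rotate(+1)): offset=3, physical=[b,D,A,C,E], logical=[C,E,b,D,A]
After op 8 (rotate(+2)): offset=0, physical=[b,D,A,C,E], logical=[b,D,A,C,E]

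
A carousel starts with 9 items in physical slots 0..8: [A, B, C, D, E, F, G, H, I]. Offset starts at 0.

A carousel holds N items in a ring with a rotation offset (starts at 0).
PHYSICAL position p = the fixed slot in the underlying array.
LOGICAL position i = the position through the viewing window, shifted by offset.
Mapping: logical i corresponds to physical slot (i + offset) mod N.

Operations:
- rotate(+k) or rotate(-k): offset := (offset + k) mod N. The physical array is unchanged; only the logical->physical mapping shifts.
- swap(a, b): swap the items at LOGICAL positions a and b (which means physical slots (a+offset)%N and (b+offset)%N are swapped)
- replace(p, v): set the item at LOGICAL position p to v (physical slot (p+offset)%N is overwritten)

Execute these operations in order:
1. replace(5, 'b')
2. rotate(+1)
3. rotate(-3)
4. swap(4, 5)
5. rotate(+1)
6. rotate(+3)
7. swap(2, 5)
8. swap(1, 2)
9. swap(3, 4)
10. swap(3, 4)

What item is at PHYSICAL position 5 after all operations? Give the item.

After op 1 (replace(5, 'b')): offset=0, physical=[A,B,C,D,E,b,G,H,I], logical=[A,B,C,D,E,b,G,H,I]
After op 2 (rotate(+1)): offset=1, physical=[A,B,C,D,E,b,G,H,I], logical=[B,C,D,E,b,G,H,I,A]
After op 3 (rotate(-3)): offset=7, physical=[A,B,C,D,E,b,G,H,I], logical=[H,I,A,B,C,D,E,b,G]
After op 4 (swap(4, 5)): offset=7, physical=[A,B,D,C,E,b,G,H,I], logical=[H,I,A,B,D,C,E,b,G]
After op 5 (rotate(+1)): offset=8, physical=[A,B,D,C,E,b,G,H,I], logical=[I,A,B,D,C,E,b,G,H]
After op 6 (rotate(+3)): offset=2, physical=[A,B,D,C,E,b,G,H,I], logical=[D,C,E,b,G,H,I,A,B]
After op 7 (swap(2, 5)): offset=2, physical=[A,B,D,C,H,b,G,E,I], logical=[D,C,H,b,G,E,I,A,B]
After op 8 (swap(1, 2)): offset=2, physical=[A,B,D,H,C,b,G,E,I], logical=[D,H,C,b,G,E,I,A,B]
After op 9 (swap(3, 4)): offset=2, physical=[A,B,D,H,C,G,b,E,I], logical=[D,H,C,G,b,E,I,A,B]
After op 10 (swap(3, 4)): offset=2, physical=[A,B,D,H,C,b,G,E,I], logical=[D,H,C,b,G,E,I,A,B]

Answer: b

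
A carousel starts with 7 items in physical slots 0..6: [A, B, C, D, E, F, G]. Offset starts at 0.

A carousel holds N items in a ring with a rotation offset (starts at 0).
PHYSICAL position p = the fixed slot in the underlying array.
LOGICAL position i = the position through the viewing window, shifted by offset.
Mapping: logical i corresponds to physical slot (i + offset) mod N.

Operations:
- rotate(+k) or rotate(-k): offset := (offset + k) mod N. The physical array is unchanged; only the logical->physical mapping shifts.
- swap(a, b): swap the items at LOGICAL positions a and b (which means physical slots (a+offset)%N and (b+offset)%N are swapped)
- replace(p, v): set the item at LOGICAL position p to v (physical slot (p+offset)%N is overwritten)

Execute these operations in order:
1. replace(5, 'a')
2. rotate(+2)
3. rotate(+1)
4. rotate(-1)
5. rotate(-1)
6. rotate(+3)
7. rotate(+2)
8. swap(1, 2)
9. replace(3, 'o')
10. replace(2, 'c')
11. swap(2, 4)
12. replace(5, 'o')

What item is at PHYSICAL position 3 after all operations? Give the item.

Answer: c

Derivation:
After op 1 (replace(5, 'a')): offset=0, physical=[A,B,C,D,E,a,G], logical=[A,B,C,D,E,a,G]
After op 2 (rotate(+2)): offset=2, physical=[A,B,C,D,E,a,G], logical=[C,D,E,a,G,A,B]
After op 3 (rotate(+1)): offset=3, physical=[A,B,C,D,E,a,G], logical=[D,E,a,G,A,B,C]
After op 4 (rotate(-1)): offset=2, physical=[A,B,C,D,E,a,G], logical=[C,D,E,a,G,A,B]
After op 5 (rotate(-1)): offset=1, physical=[A,B,C,D,E,a,G], logical=[B,C,D,E,a,G,A]
After op 6 (rotate(+3)): offset=4, physical=[A,B,C,D,E,a,G], logical=[E,a,G,A,B,C,D]
After op 7 (rotate(+2)): offset=6, physical=[A,B,C,D,E,a,G], logical=[G,A,B,C,D,E,a]
After op 8 (swap(1, 2)): offset=6, physical=[B,A,C,D,E,a,G], logical=[G,B,A,C,D,E,a]
After op 9 (replace(3, 'o')): offset=6, physical=[B,A,o,D,E,a,G], logical=[G,B,A,o,D,E,a]
After op 10 (replace(2, 'c')): offset=6, physical=[B,c,o,D,E,a,G], logical=[G,B,c,o,D,E,a]
After op 11 (swap(2, 4)): offset=6, physical=[B,D,o,c,E,a,G], logical=[G,B,D,o,c,E,a]
After op 12 (replace(5, 'o')): offset=6, physical=[B,D,o,c,o,a,G], logical=[G,B,D,o,c,o,a]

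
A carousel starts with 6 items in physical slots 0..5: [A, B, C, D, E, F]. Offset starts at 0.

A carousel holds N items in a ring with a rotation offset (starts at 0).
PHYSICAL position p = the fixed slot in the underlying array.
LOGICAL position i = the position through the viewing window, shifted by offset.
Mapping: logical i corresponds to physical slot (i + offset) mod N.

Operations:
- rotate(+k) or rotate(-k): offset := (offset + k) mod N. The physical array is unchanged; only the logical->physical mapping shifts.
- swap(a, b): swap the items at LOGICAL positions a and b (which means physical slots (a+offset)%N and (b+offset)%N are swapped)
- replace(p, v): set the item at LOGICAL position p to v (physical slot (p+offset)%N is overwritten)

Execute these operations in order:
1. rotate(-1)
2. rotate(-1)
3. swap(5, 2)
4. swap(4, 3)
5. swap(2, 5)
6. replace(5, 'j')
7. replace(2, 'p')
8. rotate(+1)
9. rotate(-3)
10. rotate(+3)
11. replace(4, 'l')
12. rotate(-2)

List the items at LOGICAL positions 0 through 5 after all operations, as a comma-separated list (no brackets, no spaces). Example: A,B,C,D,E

After op 1 (rotate(-1)): offset=5, physical=[A,B,C,D,E,F], logical=[F,A,B,C,D,E]
After op 2 (rotate(-1)): offset=4, physical=[A,B,C,D,E,F], logical=[E,F,A,B,C,D]
After op 3 (swap(5, 2)): offset=4, physical=[D,B,C,A,E,F], logical=[E,F,D,B,C,A]
After op 4 (swap(4, 3)): offset=4, physical=[D,C,B,A,E,F], logical=[E,F,D,C,B,A]
After op 5 (swap(2, 5)): offset=4, physical=[A,C,B,D,E,F], logical=[E,F,A,C,B,D]
After op 6 (replace(5, 'j')): offset=4, physical=[A,C,B,j,E,F], logical=[E,F,A,C,B,j]
After op 7 (replace(2, 'p')): offset=4, physical=[p,C,B,j,E,F], logical=[E,F,p,C,B,j]
After op 8 (rotate(+1)): offset=5, physical=[p,C,B,j,E,F], logical=[F,p,C,B,j,E]
After op 9 (rotate(-3)): offset=2, physical=[p,C,B,j,E,F], logical=[B,j,E,F,p,C]
After op 10 (rotate(+3)): offset=5, physical=[p,C,B,j,E,F], logical=[F,p,C,B,j,E]
After op 11 (replace(4, 'l')): offset=5, physical=[p,C,B,l,E,F], logical=[F,p,C,B,l,E]
After op 12 (rotate(-2)): offset=3, physical=[p,C,B,l,E,F], logical=[l,E,F,p,C,B]

Answer: l,E,F,p,C,B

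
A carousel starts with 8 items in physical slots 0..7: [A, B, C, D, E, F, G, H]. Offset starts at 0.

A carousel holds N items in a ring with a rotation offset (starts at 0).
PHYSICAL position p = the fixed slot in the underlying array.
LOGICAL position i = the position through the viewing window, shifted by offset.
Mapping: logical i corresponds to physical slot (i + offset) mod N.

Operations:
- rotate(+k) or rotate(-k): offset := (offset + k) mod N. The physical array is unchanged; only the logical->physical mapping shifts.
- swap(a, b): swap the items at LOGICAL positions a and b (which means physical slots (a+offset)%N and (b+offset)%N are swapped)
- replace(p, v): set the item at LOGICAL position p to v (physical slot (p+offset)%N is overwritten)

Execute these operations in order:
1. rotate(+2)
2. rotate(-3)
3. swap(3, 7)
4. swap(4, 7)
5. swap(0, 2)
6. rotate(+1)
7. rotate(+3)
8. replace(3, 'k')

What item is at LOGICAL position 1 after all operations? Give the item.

After op 1 (rotate(+2)): offset=2, physical=[A,B,C,D,E,F,G,H], logical=[C,D,E,F,G,H,A,B]
After op 2 (rotate(-3)): offset=7, physical=[A,B,C,D,E,F,G,H], logical=[H,A,B,C,D,E,F,G]
After op 3 (swap(3, 7)): offset=7, physical=[A,B,G,D,E,F,C,H], logical=[H,A,B,G,D,E,F,C]
After op 4 (swap(4, 7)): offset=7, physical=[A,B,G,C,E,F,D,H], logical=[H,A,B,G,C,E,F,D]
After op 5 (swap(0, 2)): offset=7, physical=[A,H,G,C,E,F,D,B], logical=[B,A,H,G,C,E,F,D]
After op 6 (rotate(+1)): offset=0, physical=[A,H,G,C,E,F,D,B], logical=[A,H,G,C,E,F,D,B]
After op 7 (rotate(+3)): offset=3, physical=[A,H,G,C,E,F,D,B], logical=[C,E,F,D,B,A,H,G]
After op 8 (replace(3, 'k')): offset=3, physical=[A,H,G,C,E,F,k,B], logical=[C,E,F,k,B,A,H,G]

Answer: E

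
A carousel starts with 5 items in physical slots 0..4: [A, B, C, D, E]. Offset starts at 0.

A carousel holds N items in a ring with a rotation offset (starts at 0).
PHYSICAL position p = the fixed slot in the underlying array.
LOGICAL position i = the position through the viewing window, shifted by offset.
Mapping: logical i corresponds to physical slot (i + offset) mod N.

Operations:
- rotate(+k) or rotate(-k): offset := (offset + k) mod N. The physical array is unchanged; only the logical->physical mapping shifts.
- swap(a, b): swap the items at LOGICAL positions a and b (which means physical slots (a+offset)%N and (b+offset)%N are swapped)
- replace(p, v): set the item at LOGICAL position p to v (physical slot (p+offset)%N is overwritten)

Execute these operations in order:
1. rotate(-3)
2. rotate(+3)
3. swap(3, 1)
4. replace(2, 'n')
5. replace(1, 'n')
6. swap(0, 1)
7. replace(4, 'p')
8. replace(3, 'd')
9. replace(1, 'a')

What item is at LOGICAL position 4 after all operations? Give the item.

After op 1 (rotate(-3)): offset=2, physical=[A,B,C,D,E], logical=[C,D,E,A,B]
After op 2 (rotate(+3)): offset=0, physical=[A,B,C,D,E], logical=[A,B,C,D,E]
After op 3 (swap(3, 1)): offset=0, physical=[A,D,C,B,E], logical=[A,D,C,B,E]
After op 4 (replace(2, 'n')): offset=0, physical=[A,D,n,B,E], logical=[A,D,n,B,E]
After op 5 (replace(1, 'n')): offset=0, physical=[A,n,n,B,E], logical=[A,n,n,B,E]
After op 6 (swap(0, 1)): offset=0, physical=[n,A,n,B,E], logical=[n,A,n,B,E]
After op 7 (replace(4, 'p')): offset=0, physical=[n,A,n,B,p], logical=[n,A,n,B,p]
After op 8 (replace(3, 'd')): offset=0, physical=[n,A,n,d,p], logical=[n,A,n,d,p]
After op 9 (replace(1, 'a')): offset=0, physical=[n,a,n,d,p], logical=[n,a,n,d,p]

Answer: p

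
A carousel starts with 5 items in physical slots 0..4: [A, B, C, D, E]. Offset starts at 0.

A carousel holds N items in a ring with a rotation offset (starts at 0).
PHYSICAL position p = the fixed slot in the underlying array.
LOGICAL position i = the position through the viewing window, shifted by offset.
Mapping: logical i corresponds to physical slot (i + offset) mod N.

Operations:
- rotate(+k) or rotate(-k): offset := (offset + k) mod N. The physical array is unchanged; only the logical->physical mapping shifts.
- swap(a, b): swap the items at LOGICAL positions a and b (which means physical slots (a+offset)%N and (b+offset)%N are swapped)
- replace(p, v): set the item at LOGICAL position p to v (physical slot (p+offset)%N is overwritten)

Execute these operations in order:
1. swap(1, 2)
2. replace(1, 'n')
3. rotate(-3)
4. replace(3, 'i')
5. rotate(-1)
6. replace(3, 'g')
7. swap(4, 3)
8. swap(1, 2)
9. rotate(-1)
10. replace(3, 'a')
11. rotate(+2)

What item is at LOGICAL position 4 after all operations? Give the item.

After op 1 (swap(1, 2)): offset=0, physical=[A,C,B,D,E], logical=[A,C,B,D,E]
After op 2 (replace(1, 'n')): offset=0, physical=[A,n,B,D,E], logical=[A,n,B,D,E]
After op 3 (rotate(-3)): offset=2, physical=[A,n,B,D,E], logical=[B,D,E,A,n]
After op 4 (replace(3, 'i')): offset=2, physical=[i,n,B,D,E], logical=[B,D,E,i,n]
After op 5 (rotate(-1)): offset=1, physical=[i,n,B,D,E], logical=[n,B,D,E,i]
After op 6 (replace(3, 'g')): offset=1, physical=[i,n,B,D,g], logical=[n,B,D,g,i]
After op 7 (swap(4, 3)): offset=1, physical=[g,n,B,D,i], logical=[n,B,D,i,g]
After op 8 (swap(1, 2)): offset=1, physical=[g,n,D,B,i], logical=[n,D,B,i,g]
After op 9 (rotate(-1)): offset=0, physical=[g,n,D,B,i], logical=[g,n,D,B,i]
After op 10 (replace(3, 'a')): offset=0, physical=[g,n,D,a,i], logical=[g,n,D,a,i]
After op 11 (rotate(+2)): offset=2, physical=[g,n,D,a,i], logical=[D,a,i,g,n]

Answer: n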